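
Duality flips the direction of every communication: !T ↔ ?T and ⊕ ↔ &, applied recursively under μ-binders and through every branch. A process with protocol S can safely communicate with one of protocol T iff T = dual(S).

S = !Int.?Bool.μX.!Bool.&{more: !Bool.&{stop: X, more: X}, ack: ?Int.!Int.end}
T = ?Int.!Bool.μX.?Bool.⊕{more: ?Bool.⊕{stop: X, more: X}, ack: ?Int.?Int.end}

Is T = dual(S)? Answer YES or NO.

!Int vs ?Int  ✓
  ?Bool vs !Bool  ✓
    μX vs μX  ✓ (rec unchanged)
      !Bool vs ?Bool  ✓
        &{more,ack} vs ⊕{more,ack}  ✓ label sets agree
          [more]
            !Bool vs ?Bool  ✓
              &{stop,more} vs ⊕{stop,more}  ✓ label sets agree
                [stop]
                  X vs X  ✓
                [more]
                  X vs X  ✓
          [ack]
            ?Int vs ?Int  ✗ same direction on both sides — not dual

NO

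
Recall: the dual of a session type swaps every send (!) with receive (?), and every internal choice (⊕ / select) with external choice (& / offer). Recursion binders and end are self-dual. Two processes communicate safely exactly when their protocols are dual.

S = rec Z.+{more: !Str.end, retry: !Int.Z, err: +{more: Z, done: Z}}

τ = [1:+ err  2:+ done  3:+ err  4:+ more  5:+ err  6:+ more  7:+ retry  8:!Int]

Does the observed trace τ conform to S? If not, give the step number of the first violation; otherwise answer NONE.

NONE

[1] + err  ok  residual = +{more: rec Z.…, done: rec Z.…}
[2] + done  ok  residual = rec Z.…
[3] + err  ok  residual = +{more: rec Z.…, done: rec Z.…}
[4] + more  ok  residual = rec Z.…
[5] + err  ok  residual = +{more: rec Z.…, done: rec Z.…}
[6] + more  ok  residual = rec Z.…
[7] + retry  ok  residual = !Int.rec Z.…
[8] !Int  ok  residual = rec Z.…
all 8 steps conform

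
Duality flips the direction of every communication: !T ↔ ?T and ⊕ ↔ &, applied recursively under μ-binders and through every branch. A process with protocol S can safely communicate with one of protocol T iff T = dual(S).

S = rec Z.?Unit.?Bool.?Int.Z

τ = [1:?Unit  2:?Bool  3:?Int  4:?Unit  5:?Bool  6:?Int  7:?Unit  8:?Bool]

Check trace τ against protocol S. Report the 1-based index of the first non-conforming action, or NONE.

NONE

@1 ?Unit  match  state: ?Bool.?Int.rec Z.…
@2 ?Bool  match  state: ?Int.rec Z.…
@3 ?Int  match  state: rec Z.…
@4 ?Unit  match  state: ?Bool.?Int.rec Z.…
@5 ?Bool  match  state: ?Int.rec Z.…
@6 ?Int  match  state: rec Z.…
@7 ?Unit  match  state: ?Bool.?Int.rec Z.…
@8 ?Bool  match  state: ?Int.rec Z.…
τ conforms to S (length 8)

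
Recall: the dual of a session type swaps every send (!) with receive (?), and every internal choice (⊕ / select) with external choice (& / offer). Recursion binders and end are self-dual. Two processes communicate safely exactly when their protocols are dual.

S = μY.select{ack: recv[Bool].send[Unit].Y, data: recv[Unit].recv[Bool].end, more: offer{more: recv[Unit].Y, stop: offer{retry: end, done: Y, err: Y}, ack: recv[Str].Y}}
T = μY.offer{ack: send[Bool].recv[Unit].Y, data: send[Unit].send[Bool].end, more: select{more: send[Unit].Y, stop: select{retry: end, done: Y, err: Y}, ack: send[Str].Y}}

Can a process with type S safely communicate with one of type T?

μY ‖ μY  ok (μ self-dual)
  select{ack,data,more} ‖ offer{ack,data,more}  ok label sets agree
    • ack:
      recv[Bool] ‖ send[Bool]  ok
        send[Unit] ‖ recv[Unit]  ok
          Y ‖ Y  ok
    • data:
      recv[Unit] ‖ send[Unit]  ok
        recv[Bool] ‖ send[Bool]  ok
          end ‖ end  ok
    • more:
      offer{more,stop,ack} ‖ select{more,stop,ack}  ok label sets agree
        • more:
          recv[Unit] ‖ send[Unit]  ok
            Y ‖ Y  ok
        • stop:
          offer{retry,done,err} ‖ select{retry,done,err}  ok label sets agree
            • retry:
              end ‖ end  ok
            • done:
              Y ‖ Y  ok
            • err:
              Y ‖ Y  ok
        • ack:
          recv[Str] ‖ send[Str]  ok
            Y ‖ Y  ok

YES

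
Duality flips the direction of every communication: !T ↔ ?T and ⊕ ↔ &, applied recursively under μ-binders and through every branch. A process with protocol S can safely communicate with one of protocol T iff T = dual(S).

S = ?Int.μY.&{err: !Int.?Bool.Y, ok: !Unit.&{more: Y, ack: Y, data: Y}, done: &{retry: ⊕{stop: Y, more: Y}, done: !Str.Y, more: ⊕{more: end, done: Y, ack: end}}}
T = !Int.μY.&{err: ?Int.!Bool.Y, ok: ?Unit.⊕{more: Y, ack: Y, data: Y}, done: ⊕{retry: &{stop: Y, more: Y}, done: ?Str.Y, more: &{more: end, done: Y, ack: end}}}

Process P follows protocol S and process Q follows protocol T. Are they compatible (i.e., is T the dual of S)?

?Int ‖ !Int  match
  μY ‖ μY  match (binder kept)
    &{err,ok,done} ‖ &{err,ok,done}  ✗ choice polarity not flipped — not dual

NO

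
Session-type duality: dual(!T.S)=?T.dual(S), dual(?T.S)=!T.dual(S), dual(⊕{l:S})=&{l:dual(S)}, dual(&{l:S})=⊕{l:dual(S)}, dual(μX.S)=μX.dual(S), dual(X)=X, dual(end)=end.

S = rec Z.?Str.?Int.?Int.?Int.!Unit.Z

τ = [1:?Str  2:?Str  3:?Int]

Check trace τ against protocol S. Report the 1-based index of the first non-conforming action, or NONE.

2

@1 ?Str  match  state: ?Int.?Int.?Int.!Unit.rec Z.…
@2 got ?Str, protocol expects ?Int  ✗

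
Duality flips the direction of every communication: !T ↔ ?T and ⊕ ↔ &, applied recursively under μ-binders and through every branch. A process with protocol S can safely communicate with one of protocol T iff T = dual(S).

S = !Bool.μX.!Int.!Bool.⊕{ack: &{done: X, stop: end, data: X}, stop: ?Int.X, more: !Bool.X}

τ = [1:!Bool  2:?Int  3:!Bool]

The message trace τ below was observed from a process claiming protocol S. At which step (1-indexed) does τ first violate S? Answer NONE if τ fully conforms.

2

step 1: !Bool  match  residual = μX.…
step 2: got ?Int, protocol expects !Int  ✗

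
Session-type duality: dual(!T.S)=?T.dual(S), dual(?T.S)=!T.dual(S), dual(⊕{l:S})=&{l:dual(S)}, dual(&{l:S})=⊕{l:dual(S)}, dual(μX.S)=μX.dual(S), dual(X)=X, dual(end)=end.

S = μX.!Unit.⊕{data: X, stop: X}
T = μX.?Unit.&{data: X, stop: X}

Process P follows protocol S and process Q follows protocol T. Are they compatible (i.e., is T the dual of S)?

μX ‖ μX  match (μ self-dual)
  !Unit ‖ ?Unit  match
    ⊕{data,stop} ‖ &{data,stop}  match same labels
      [data]
        X ‖ X  match
      [stop]
        X ‖ X  match

YES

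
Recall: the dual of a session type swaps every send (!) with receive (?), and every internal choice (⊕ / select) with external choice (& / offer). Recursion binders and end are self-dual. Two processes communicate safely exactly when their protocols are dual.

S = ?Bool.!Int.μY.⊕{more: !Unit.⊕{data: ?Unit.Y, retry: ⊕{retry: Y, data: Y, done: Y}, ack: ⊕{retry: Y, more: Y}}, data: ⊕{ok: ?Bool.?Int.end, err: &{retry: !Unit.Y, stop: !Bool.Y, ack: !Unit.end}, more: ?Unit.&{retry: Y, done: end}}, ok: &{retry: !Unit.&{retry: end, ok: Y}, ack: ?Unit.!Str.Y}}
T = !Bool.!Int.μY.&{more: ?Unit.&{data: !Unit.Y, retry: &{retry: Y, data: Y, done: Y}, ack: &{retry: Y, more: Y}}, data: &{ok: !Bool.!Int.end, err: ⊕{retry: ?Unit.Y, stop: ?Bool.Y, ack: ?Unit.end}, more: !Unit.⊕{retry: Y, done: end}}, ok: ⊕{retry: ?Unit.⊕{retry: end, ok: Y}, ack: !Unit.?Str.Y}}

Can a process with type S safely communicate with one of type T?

NO

?Bool vs !Bool  ✓
  !Int vs !Int  ✗ same direction on both sides — not dual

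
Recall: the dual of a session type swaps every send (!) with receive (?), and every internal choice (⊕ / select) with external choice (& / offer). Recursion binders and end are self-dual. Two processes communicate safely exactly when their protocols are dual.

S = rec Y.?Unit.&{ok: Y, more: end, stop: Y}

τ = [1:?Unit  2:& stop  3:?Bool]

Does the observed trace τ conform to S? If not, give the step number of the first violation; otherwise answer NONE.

3

step 1: ?Unit  ✓  cont: &{ok: rec Y.…, more: end, stop: rec Y.…}
step 2: & stop  ✓  cont: rec Y.…
step 3: got ?Bool, protocol expects ?Unit  ✗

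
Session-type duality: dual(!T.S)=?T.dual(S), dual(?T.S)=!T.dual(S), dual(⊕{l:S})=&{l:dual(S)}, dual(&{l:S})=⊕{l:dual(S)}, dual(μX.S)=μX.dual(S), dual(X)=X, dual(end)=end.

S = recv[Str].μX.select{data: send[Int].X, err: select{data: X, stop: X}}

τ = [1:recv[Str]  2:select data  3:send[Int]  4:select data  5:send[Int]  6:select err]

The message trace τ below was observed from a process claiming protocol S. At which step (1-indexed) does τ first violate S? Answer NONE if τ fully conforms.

NONE

[1] recv[Str]  ok  residual = μX.…
[2] select data  ok  residual = send[Int].μX.…
[3] send[Int]  ok  residual = μX.…
[4] select data  ok  residual = send[Int].μX.…
[5] send[Int]  ok  residual = μX.…
[6] select err  ok  residual = select{data: μX.…, stop: μX.…}
τ conforms to S (length 6)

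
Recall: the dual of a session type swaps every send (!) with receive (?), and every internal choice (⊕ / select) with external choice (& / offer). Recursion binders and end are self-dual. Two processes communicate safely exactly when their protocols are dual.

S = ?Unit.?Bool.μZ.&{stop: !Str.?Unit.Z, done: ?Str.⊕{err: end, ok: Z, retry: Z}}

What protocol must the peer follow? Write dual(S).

!Unit.!Bool.μZ.⊕{stop: ?Str.!Unit.Z, done: !Str.&{err: end, ok: Z, retry: Z}}

?Unit → !Unit
  ?Bool → !Bool
    μZ → μZ  (binder kept)
      &{stop,done} → ⊕{stop,done}  (offer→select)
        case stop:
          !Str → ?Str
            ?Unit → !Unit
              Z ↦ Z
        case done:
          ?Str → !Str
            ⊕{err,ok,retry} → &{err,ok,retry}  (⊕→&)
              case err:
                end ↦ end
              case ok:
                Z ↦ Z
              case retry:
                Z ↦ Z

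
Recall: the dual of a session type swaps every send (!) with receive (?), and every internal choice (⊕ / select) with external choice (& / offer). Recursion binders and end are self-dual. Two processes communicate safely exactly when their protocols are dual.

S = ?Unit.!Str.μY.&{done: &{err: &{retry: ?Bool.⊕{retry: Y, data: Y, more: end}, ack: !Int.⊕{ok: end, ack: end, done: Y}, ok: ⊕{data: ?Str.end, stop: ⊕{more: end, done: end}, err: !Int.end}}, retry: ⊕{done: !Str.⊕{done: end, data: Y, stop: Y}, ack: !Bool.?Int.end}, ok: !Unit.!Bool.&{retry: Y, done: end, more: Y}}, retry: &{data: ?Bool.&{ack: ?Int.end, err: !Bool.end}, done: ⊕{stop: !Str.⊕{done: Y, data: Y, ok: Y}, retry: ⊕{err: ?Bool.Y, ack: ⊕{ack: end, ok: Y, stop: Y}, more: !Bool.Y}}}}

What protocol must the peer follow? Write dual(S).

?Unit = !Unit
  !Str = ?Str
    μY = μY  (rec unchanged)
      &{done,retry} = ⊕{done,retry}  (offer→select)
        [done]
          &{err,retry,ok} = ⊕{err,retry,ok}  (offer→select)
            [err]
              &{retry,ack,ok} = ⊕{retry,ack,ok}  (offer→select)
                [retry]
                  ?Bool = !Bool
                    ⊕{retry,data,more} = &{retry,data,more}  (internal→external)
                      [retry]
                        dual(Y) = Y
                      [data]
                        dual(Y) = Y
                      [more]
                        dual(end) = end
                [ack]
                  !Int = ?Int
                    ⊕{ok,ack,done} = &{ok,ack,done}  (internal→external)
                      [ok]
                        dual(end) = end
                      [ack]
                        dual(end) = end
                      [done]
                        dual(Y) = Y
                [ok]
                  ⊕{data,stop,err} = &{data,stop,err}  (internal→external)
                    [data]
                      ?Str = !Str
                        dual(end) = end
                    [stop]
                      ⊕{more,done} = &{more,done}  (internal→external)
                        [more]
                          dual(end) = end
                        [done]
                          dual(end) = end
                    [err]
                      !Int = ?Int
                        dual(end) = end
            [retry]
              ⊕{done,ack} = &{done,ack}  (internal→external)
                [done]
                  !Str = ?Str
                    ⊕{done,data,stop} = &{done,data,stop}  (internal→external)
                      [done]
                        dual(end) = end
                      [data]
                        dual(Y) = Y
                      [stop]
                        dual(Y) = Y
                [ack]
                  !Bool = ?Bool
                    ?Int = !Int
                      dual(end) = end
            [ok]
              !Unit = ?Unit
                !Bool = ?Bool
                  &{retry,done,more} = ⊕{retry,done,more}  (offer→select)
                    [retry]
                      dual(Y) = Y
                    [done]
                      dual(end) = end
                    [more]
                      dual(Y) = Y
        [retry]
          &{data,done} = ⊕{data,done}  (offer→select)
            [data]
              ?Bool = !Bool
                &{ack,err} = ⊕{ack,err}  (offer→select)
                  [ack]
                    ?Int = !Int
                      dual(end) = end
                  [err]
                    !Bool = ?Bool
                      dual(end) = end
            [done]
              ⊕{stop,retry} = &{stop,retry}  (internal→external)
                [stop]
                  !Str = ?Str
                    ⊕{done,data,ok} = &{done,data,ok}  (internal→external)
                      [done]
                        dual(Y) = Y
                      [data]
                        dual(Y) = Y
                      [ok]
                        dual(Y) = Y
                [retry]
                  ⊕{err,ack,more} = &{err,ack,more}  (internal→external)
                    [err]
                      ?Bool = !Bool
                        dual(Y) = Y
                    [ack]
                      ⊕{ack,ok,stop} = &{ack,ok,stop}  (internal→external)
                        [ack]
                          dual(end) = end
                        [ok]
                          dual(Y) = Y
                        [stop]
                          dual(Y) = Y
                    [more]
                      !Bool = ?Bool
                        dual(Y) = Y

!Unit.?Str.μY.⊕{done: ⊕{err: ⊕{retry: !Bool.&{retry: Y, data: Y, more: end}, ack: ?Int.&{ok: end, ack: end, done: Y}, ok: &{data: !Str.end, stop: &{more: end, done: end}, err: ?Int.end}}, retry: &{done: ?Str.&{done: end, data: Y, stop: Y}, ack: ?Bool.!Int.end}, ok: ?Unit.?Bool.⊕{retry: Y, done: end, more: Y}}, retry: ⊕{data: !Bool.⊕{ack: !Int.end, err: ?Bool.end}, done: &{stop: ?Str.&{done: Y, data: Y, ok: Y}, retry: &{err: !Bool.Y, ack: &{ack: end, ok: Y, stop: Y}, more: ?Bool.Y}}}}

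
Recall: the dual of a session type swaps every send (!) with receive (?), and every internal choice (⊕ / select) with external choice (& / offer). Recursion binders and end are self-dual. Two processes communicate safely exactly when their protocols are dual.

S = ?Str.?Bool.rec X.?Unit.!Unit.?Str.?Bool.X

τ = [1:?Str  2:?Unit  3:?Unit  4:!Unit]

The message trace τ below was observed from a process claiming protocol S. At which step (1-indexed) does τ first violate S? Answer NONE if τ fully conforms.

step 1: ?Str  ✓  residual = ?Bool.rec X.…
step 2: got ?Unit, protocol expects ?Bool  ✗

2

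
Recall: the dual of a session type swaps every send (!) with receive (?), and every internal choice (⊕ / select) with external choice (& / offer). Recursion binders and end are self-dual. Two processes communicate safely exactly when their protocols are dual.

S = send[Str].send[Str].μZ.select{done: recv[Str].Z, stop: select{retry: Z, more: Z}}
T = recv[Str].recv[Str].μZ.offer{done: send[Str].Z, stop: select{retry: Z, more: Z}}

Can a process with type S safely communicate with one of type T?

NO

send[Str] vs recv[Str]  ok
  send[Str] vs recv[Str]  ok
    μZ vs μZ  ok (binder kept)
      select{done,stop} vs offer{done,stop}  ok labels match
        case done:
          recv[Str] vs send[Str]  ok
            Z vs Z  ok
        case stop:
          select{retry,more} vs select{retry,more}  ✗ choice polarity not flipped — not dual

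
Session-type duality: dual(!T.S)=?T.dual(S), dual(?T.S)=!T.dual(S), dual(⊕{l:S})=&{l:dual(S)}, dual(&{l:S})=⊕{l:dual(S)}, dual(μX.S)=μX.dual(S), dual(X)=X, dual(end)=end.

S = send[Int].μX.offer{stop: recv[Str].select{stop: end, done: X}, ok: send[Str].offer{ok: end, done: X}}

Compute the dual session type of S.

recv[Int].μX.select{stop: send[Str].offer{stop: end, done: X}, ok: recv[Str].select{ok: end, done: X}}

send[Int] ↦ recv[Int]
  μX ↦ μX  (binder kept)
    offer{stop,ok} ↦ select{stop,ok}  (&→⊕)
      [stop]
        recv[Str] ↦ send[Str]
          select{stop,done} ↦ offer{stop,done}  (internal→external)
            [stop]
              end ↦ end
            [done]
              X ↦ X
      [ok]
        send[Str] ↦ recv[Str]
          offer{ok,done} ↦ select{ok,done}  (&→⊕)
            [ok]
              end ↦ end
            [done]
              X ↦ X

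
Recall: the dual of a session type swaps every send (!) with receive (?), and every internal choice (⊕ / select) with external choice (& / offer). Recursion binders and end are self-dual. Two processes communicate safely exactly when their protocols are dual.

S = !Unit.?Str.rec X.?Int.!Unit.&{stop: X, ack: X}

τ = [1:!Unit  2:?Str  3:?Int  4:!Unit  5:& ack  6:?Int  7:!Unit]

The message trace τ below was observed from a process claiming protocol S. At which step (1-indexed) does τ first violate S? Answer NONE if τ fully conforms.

NONE

@1 !Unit  match  now at ?Str.rec X.…
@2 ?Str  match  now at rec X.…
@3 ?Int  match  now at !Unit.&{stop: rec X.…, ack: rec X.…}
@4 !Unit  match  now at &{stop: rec X.…, ack: rec X.…}
@5 & ack  match  now at rec X.…
@6 ?Int  match  now at !Unit.&{stop: rec X.…, ack: rec X.…}
@7 !Unit  match  now at &{stop: rec X.…, ack: rec X.…}
all 7 steps conform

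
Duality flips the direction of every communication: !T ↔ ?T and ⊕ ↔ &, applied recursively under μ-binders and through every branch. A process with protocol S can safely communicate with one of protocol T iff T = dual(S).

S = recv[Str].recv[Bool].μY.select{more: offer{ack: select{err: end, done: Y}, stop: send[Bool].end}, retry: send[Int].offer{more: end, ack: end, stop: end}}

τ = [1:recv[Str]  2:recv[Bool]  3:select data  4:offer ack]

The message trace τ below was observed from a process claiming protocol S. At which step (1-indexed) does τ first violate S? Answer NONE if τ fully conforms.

3

[1] recv[Str]  ok  residual = recv[Bool].μY.…
[2] recv[Bool]  ok  residual = μY.…
[3] got select data, protocol expects select more or select retry  ✗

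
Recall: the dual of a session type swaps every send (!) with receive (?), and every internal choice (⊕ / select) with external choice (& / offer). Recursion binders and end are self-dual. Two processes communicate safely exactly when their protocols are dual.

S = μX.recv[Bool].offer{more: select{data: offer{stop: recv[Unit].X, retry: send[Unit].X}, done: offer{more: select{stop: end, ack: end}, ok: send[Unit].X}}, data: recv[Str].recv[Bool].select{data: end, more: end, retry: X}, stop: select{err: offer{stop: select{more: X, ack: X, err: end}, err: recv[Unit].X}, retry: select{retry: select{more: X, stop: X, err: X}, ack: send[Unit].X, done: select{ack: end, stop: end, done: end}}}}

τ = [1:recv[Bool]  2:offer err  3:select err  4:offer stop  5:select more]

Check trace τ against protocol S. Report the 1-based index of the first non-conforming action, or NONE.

@1 recv[Bool]  ok  cont: offer{more: select{data: offer{stop: recv[Unit].μX.…, retry: send[Unit].μX.…}, done: offer{more: select{stop: end, ack: end}, ok: send[Unit].μX.…}}, data: recv[Str].recv[Bool].select{data: end, more: end, retry: μX.…}, stop: select{err: offer{stop: select{more: μX.…, ack: μX.…, err: end}, err: recv[Unit].μX.…}, retry: select{retry: select{more: μX.…, stop: μX.…, err: μX.…}, ack: send[Unit].μX.…, done: select{ack: end, stop: end, done: end}}}}
@2 got offer err, protocol expects offer more or offer data or offer stop  ✗

2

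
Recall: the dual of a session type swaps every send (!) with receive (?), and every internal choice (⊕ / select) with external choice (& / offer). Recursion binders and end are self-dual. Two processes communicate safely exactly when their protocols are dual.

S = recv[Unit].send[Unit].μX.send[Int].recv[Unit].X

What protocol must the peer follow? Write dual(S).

send[Unit].recv[Unit].μX.recv[Int].send[Unit].X

recv[Unit] = send[Unit]
  send[Unit] = recv[Unit]
    μX = μX  (rec unchanged)
      send[Int] = recv[Int]
        recv[Unit] = send[Unit]
          dual(X) = X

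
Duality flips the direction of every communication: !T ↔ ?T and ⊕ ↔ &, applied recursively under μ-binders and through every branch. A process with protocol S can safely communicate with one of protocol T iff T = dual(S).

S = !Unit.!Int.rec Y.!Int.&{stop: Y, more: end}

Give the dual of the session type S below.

?Unit.?Int.rec Y.?Int.+{stop: Y, more: end}

!Unit → ?Unit
  !Int → ?Int
    rec Y → rec Y  (binder kept)
      !Int → ?Int
        &{stop,more} → +{stop,more}  (&→⊕)
          • stop:
            Y ↦ Y
          • more:
            end ↦ end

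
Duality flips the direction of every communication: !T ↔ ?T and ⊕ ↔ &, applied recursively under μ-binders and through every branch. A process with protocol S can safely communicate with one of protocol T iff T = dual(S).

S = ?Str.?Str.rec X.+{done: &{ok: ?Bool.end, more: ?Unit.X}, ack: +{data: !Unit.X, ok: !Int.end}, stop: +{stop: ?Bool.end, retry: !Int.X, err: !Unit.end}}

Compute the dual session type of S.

?Str = !Str
  ?Str = !Str
    rec X = rec X  (binder kept)
      +{done,ack,stop} = &{done,ack,stop}  (internal→external)
        • done:
          &{ok,more} = +{ok,more}  (external→internal)
            • ok:
              ?Bool = !Bool
                end ↦ end
            • more:
              ?Unit = !Unit
                X ↦ X
        • ack:
          +{data,ok} = &{data,ok}  (internal→external)
            • data:
              !Unit = ?Unit
                X ↦ X
            • ok:
              !Int = ?Int
                end ↦ end
        • stop:
          +{stop,retry,err} = &{stop,retry,err}  (internal→external)
            • stop:
              ?Bool = !Bool
                end ↦ end
            • retry:
              !Int = ?Int
                X ↦ X
            • err:
              !Unit = ?Unit
                end ↦ end

!Str.!Str.rec X.&{done: +{ok: !Bool.end, more: !Unit.X}, ack: &{data: ?Unit.X, ok: ?Int.end}, stop: &{stop: !Bool.end, retry: ?Int.X, err: ?Unit.end}}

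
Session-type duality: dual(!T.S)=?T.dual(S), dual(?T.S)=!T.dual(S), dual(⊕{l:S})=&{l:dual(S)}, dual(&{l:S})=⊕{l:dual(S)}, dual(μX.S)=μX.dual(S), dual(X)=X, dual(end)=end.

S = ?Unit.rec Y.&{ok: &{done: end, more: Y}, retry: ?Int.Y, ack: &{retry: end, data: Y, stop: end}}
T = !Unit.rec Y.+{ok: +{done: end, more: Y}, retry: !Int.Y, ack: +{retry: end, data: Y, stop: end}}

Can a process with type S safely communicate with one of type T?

YES

?Unit vs !Unit  ✓
  rec Y vs rec Y  ✓ (μ self-dual)
    &{ok,retry,ack} vs +{ok,retry,ack}  ✓ labels match
      • ok:
        &{done,more} vs +{done,more}  ✓ labels match
          • done:
            end vs end  ✓
          • more:
            Y vs Y  ✓
      • retry:
        ?Int vs !Int  ✓
          Y vs Y  ✓
      • ack:
        &{retry,data,stop} vs +{retry,data,stop}  ✓ labels match
          • retry:
            end vs end  ✓
          • data:
            Y vs Y  ✓
          • stop:
            end vs end  ✓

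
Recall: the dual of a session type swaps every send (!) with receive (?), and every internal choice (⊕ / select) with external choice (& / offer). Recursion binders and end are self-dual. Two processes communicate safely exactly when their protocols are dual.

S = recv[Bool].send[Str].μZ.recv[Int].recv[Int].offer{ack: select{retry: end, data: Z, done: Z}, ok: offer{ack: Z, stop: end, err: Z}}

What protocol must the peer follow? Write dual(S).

send[Bool].recv[Str].μZ.send[Int].send[Int].select{ack: offer{retry: end, data: Z, done: Z}, ok: select{ack: Z, stop: end, err: Z}}

recv[Bool] = send[Bool]
  send[Str] = recv[Str]
    μZ = μZ  (rec unchanged)
      recv[Int] = send[Int]
        recv[Int] = send[Int]
          offer{ack,ok} = select{ack,ok}  (offer→select)
            case ack:
              select{retry,data,done} = offer{retry,data,done}  (⊕→&)
                case retry:
                  end ↦ end
                case data:
                  Z ↦ Z
                case done:
                  Z ↦ Z
            case ok:
              offer{ack,stop,err} = select{ack,stop,err}  (offer→select)
                case ack:
                  Z ↦ Z
                case stop:
                  end ↦ end
                case err:
                  Z ↦ Z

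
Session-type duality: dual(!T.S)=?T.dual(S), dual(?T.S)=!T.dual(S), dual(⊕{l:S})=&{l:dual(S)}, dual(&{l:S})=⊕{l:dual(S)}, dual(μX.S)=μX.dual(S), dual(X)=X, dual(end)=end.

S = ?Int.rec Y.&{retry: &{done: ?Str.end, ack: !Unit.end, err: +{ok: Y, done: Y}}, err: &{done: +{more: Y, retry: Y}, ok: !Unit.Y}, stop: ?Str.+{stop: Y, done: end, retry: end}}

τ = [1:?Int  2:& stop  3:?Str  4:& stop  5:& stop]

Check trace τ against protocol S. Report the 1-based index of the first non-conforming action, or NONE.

[1] ?Int  match  cont: rec Y.…
[2] & stop  match  cont: ?Str.+{stop: rec Y.…, done: end, retry: end}
[3] ?Str  match  cont: +{stop: rec Y.…, done: end, retry: end}
[4] got & stop, protocol expects + stop or + done or + retry  ✗

4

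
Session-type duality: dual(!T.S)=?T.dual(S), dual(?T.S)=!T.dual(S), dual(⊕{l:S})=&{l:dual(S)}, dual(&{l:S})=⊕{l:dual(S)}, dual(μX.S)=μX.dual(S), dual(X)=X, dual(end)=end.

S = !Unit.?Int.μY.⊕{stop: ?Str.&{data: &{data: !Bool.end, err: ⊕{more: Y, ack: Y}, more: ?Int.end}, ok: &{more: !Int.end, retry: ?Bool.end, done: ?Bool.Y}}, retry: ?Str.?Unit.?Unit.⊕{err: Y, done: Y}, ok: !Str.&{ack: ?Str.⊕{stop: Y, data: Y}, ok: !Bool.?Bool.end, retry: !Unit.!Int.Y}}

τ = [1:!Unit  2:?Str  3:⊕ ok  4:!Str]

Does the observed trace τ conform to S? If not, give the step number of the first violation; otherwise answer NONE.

2

@1 !Unit  ok  now at ?Int.μY.…
@2 got ?Str, protocol expects ?Int  ✗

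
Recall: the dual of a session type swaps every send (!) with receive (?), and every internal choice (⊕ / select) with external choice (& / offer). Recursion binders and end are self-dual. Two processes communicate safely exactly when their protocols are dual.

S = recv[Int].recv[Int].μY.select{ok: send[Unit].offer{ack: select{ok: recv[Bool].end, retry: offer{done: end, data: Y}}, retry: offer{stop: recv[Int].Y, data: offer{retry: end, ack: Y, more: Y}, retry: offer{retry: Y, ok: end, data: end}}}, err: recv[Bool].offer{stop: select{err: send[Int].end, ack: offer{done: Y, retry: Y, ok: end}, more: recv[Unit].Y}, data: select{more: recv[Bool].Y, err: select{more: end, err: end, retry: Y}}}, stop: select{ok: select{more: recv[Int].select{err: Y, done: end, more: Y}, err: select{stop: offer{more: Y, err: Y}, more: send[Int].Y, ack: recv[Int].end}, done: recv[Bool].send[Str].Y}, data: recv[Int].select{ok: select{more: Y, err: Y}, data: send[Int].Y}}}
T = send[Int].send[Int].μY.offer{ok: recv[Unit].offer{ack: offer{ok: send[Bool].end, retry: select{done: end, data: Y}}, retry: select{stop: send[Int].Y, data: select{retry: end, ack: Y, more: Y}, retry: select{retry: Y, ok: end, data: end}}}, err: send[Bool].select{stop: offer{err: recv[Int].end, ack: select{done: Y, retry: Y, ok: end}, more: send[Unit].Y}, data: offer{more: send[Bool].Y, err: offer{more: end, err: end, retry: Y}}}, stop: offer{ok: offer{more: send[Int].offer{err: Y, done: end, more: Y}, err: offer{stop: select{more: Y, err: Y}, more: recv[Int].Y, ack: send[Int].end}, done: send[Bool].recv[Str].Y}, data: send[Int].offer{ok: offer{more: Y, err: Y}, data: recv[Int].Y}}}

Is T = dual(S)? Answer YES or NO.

NO

recv[Int] ‖ send[Int]  match
  recv[Int] ‖ send[Int]  match
    μY ‖ μY  match (μ self-dual)
      select{ok,err,stop} ‖ offer{ok,err,stop}  match labels match
        • ok:
          send[Unit] ‖ recv[Unit]  match
            offer{ack,retry} ‖ offer{ack,retry}  ✗ choice polarity not flipped — not dual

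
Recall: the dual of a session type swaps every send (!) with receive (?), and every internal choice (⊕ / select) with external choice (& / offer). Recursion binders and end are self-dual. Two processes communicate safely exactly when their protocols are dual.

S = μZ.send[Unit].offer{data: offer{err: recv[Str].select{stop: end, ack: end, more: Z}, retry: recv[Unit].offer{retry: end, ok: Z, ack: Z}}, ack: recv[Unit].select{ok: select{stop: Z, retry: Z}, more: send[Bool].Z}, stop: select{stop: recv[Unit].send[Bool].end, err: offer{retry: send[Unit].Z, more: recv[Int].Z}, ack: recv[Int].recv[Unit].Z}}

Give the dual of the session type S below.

μZ.recv[Unit].select{data: select{err: send[Str].offer{stop: end, ack: end, more: Z}, retry: send[Unit].select{retry: end, ok: Z, ack: Z}}, ack: send[Unit].offer{ok: offer{stop: Z, retry: Z}, more: recv[Bool].Z}, stop: offer{stop: send[Unit].recv[Bool].end, err: select{retry: recv[Unit].Z, more: send[Int].Z}, ack: send[Int].send[Unit].Z}}

μZ ↦ μZ  (rec unchanged)
  send[Unit] ↦ recv[Unit]
    offer{data,ack,stop} ↦ select{data,ack,stop}  (offer→select)
      case data:
        offer{err,retry} ↦ select{err,retry}  (offer→select)
          case err:
            recv[Str] ↦ send[Str]
              select{stop,ack,more} ↦ offer{stop,ack,more}  (internal→external)
                case stop:
                  end ↦ end
                case ack:
                  end ↦ end
                case more:
                  Z ↦ Z
          case retry:
            recv[Unit] ↦ send[Unit]
              offer{retry,ok,ack} ↦ select{retry,ok,ack}  (offer→select)
                case retry:
                  end ↦ end
                case ok:
                  Z ↦ Z
                case ack:
                  Z ↦ Z
      case ack:
        recv[Unit] ↦ send[Unit]
          select{ok,more} ↦ offer{ok,more}  (internal→external)
            case ok:
              select{stop,retry} ↦ offer{stop,retry}  (internal→external)
                case stop:
                  Z ↦ Z
                case retry:
                  Z ↦ Z
            case more:
              send[Bool] ↦ recv[Bool]
                Z ↦ Z
      case stop:
        select{stop,err,ack} ↦ offer{stop,err,ack}  (internal→external)
          case stop:
            recv[Unit] ↦ send[Unit]
              send[Bool] ↦ recv[Bool]
                end ↦ end
          case err:
            offer{retry,more} ↦ select{retry,more}  (offer→select)
              case retry:
                send[Unit] ↦ recv[Unit]
                  Z ↦ Z
              case more:
                recv[Int] ↦ send[Int]
                  Z ↦ Z
          case ack:
            recv[Int] ↦ send[Int]
              recv[Unit] ↦ send[Unit]
                Z ↦ Z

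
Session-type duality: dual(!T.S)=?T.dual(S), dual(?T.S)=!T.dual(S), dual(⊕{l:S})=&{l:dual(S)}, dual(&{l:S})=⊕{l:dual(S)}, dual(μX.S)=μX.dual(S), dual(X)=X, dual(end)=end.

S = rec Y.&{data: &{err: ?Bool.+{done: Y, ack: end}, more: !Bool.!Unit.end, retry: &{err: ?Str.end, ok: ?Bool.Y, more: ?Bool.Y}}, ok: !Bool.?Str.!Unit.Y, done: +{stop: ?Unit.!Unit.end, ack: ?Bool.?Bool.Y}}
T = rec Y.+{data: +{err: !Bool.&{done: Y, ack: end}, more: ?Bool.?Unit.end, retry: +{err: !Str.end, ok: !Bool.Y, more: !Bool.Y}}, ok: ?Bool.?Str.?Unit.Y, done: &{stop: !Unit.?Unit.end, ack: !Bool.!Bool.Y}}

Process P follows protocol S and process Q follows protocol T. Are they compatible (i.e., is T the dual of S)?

NO

rec Y | rec Y  ok (μ self-dual)
  &{data,ok,done} | +{data,ok,done}  ok label sets agree
    [data]
      &{err,more,retry} | +{err,more,retry}  ok label sets agree
        [err]
          ?Bool | !Bool  ok
            +{done,ack} | &{done,ack}  ok label sets agree
              [done]
                Y | Y  ok
              [ack]
                end | end  ok
        [more]
          !Bool | ?Bool  ok
            !Unit | ?Unit  ok
              end | end  ok
        [retry]
          &{err,ok,more} | +{err,ok,more}  ok label sets agree
            [err]
              ?Str | !Str  ok
                end | end  ok
            [ok]
              ?Bool | !Bool  ok
                Y | Y  ok
            [more]
              ?Bool | !Bool  ok
                Y | Y  ok
    [ok]
      !Bool | ?Bool  ok
        ?Str | ?Str  ✗ same direction on both sides — not dual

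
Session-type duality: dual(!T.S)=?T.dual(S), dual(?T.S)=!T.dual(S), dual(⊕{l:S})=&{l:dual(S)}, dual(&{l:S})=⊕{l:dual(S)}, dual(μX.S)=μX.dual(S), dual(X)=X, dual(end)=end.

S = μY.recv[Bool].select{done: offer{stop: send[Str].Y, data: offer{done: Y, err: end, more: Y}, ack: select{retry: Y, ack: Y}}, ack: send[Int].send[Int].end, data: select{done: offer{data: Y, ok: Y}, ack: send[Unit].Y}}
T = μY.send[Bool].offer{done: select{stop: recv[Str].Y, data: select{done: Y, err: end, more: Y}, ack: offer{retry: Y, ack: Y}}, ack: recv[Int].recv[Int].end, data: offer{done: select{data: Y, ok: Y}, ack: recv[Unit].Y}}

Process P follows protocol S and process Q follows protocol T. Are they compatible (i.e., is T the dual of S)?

μY ‖ μY  ✓ (μ self-dual)
  recv[Bool] ‖ send[Bool]  ✓
    select{done,ack,data} ‖ offer{done,ack,data}  ✓ label sets agree
      case done:
        offer{stop,data,ack} ‖ select{stop,data,ack}  ✓ label sets agree
          case stop:
            send[Str] ‖ recv[Str]  ✓
              Y ‖ Y  ✓
          case data:
            offer{done,err,more} ‖ select{done,err,more}  ✓ label sets agree
              case done:
                Y ‖ Y  ✓
              case err:
                end ‖ end  ✓
              case more:
                Y ‖ Y  ✓
          case ack:
            select{retry,ack} ‖ offer{retry,ack}  ✓ label sets agree
              case retry:
                Y ‖ Y  ✓
              case ack:
                Y ‖ Y  ✓
      case ack:
        send[Int] ‖ recv[Int]  ✓
          send[Int] ‖ recv[Int]  ✓
            end ‖ end  ✓
      case data:
        select{done,ack} ‖ offer{done,ack}  ✓ label sets agree
          case done:
            offer{data,ok} ‖ select{data,ok}  ✓ label sets agree
              case data:
                Y ‖ Y  ✓
              case ok:
                Y ‖ Y  ✓
          case ack:
            send[Unit] ‖ recv[Unit]  ✓
              Y ‖ Y  ✓

YES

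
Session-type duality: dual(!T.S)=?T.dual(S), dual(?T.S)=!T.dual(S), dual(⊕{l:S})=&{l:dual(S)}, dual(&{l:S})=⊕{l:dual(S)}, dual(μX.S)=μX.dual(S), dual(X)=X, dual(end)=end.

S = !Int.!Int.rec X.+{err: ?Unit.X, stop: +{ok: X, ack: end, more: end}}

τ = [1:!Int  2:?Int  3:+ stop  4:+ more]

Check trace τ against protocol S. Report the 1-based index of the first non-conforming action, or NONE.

2

[1] !Int  ✓  now at !Int.rec X.…
[2] got ?Int, protocol expects !Int  ✗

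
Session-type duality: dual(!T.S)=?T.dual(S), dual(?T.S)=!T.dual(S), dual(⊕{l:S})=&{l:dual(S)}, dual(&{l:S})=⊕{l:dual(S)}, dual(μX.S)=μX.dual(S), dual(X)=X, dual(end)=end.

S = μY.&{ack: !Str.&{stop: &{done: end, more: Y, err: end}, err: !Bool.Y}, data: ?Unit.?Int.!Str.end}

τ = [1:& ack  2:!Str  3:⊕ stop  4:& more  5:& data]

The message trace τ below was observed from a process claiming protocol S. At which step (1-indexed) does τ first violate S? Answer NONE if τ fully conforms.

[1] & ack  match  residual = !Str.&{stop: &{done: end, more: μY.…, err: end}, err: !Bool.μY.…}
[2] !Str  match  residual = &{stop: &{done: end, more: μY.…, err: end}, err: !Bool.μY.…}
[3] got ⊕ stop, protocol expects & stop or & err  ✗

3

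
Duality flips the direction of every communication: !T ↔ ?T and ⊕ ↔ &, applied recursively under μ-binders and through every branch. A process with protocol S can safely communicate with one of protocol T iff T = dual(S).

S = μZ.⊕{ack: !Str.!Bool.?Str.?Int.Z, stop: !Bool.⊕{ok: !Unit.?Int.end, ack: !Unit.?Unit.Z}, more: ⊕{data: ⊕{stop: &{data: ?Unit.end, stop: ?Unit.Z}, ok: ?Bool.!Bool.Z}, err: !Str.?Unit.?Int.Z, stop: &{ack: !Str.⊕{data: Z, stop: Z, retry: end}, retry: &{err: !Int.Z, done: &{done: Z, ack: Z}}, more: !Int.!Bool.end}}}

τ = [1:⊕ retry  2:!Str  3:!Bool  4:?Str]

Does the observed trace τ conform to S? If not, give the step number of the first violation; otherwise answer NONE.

step 1: got ⊕ retry, protocol expects ⊕ ack or ⊕ stop or ⊕ more  ✗

1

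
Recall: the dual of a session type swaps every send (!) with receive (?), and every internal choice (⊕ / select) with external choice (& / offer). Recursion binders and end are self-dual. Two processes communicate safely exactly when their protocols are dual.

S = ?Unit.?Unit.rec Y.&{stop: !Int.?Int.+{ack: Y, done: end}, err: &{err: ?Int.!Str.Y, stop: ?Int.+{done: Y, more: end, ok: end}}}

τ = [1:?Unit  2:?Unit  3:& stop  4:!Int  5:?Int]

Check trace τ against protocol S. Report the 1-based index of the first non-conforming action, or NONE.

NONE

[1] ?Unit  ok  now at ?Unit.rec Y.…
[2] ?Unit  ok  now at rec Y.…
[3] & stop  ok  now at !Int.?Int.+{ack: rec Y.…, done: end}
[4] !Int  ok  now at ?Int.+{ack: rec Y.…, done: end}
[5] ?Int  ok  now at +{ack: rec Y.…, done: end}
τ conforms to S (length 5)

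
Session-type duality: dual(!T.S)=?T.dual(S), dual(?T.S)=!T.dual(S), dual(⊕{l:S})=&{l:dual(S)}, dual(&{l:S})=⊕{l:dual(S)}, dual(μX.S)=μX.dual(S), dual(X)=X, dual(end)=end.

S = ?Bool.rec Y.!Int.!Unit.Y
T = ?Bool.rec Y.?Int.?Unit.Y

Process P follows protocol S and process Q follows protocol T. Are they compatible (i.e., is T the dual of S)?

NO

?Bool vs ?Bool  ✗ same direction on both sides — not dual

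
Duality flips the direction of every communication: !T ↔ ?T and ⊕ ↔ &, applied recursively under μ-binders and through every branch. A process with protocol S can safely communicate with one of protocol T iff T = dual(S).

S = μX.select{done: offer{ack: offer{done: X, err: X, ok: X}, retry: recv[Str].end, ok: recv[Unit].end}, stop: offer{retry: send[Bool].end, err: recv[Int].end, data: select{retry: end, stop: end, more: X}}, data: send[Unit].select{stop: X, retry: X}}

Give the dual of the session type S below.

μX.offer{done: select{ack: select{done: X, err: X, ok: X}, retry: send[Str].end, ok: send[Unit].end}, stop: select{retry: recv[Bool].end, err: send[Int].end, data: offer{retry: end, stop: end, more: X}}, data: recv[Unit].offer{stop: X, retry: X}}

μX ↦ μX  (rec unchanged)
  select{done,stop,data} ↦ offer{done,stop,data}  (⊕→&)
    [done]
      offer{ack,retry,ok} ↦ select{ack,retry,ok}  (external→internal)
        [ack]
          offer{done,err,ok} ↦ select{done,err,ok}  (external→internal)
            [done]
              dual(X) = X
            [err]
              dual(X) = X
            [ok]
              dual(X) = X
        [retry]
          recv[Str] ↦ send[Str]
            dual(end) = end
        [ok]
          recv[Unit] ↦ send[Unit]
            dual(end) = end
    [stop]
      offer{retry,err,data} ↦ select{retry,err,data}  (external→internal)
        [retry]
          send[Bool] ↦ recv[Bool]
            dual(end) = end
        [err]
          recv[Int] ↦ send[Int]
            dual(end) = end
        [data]
          select{retry,stop,more} ↦ offer{retry,stop,more}  (⊕→&)
            [retry]
              dual(end) = end
            [stop]
              dual(end) = end
            [more]
              dual(X) = X
    [data]
      send[Unit] ↦ recv[Unit]
        select{stop,retry} ↦ offer{stop,retry}  (⊕→&)
          [stop]
            dual(X) = X
          [retry]
            dual(X) = X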